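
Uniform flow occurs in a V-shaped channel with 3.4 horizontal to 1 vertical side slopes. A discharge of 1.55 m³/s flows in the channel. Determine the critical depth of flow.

y_c = 0.531 m

At critical depth, Q² T / (g A³) = 1, i.e. A³/T = Q²/g = 1.55²/9.81 = 0.2449.
Try y = 0.677 m: A³/T = 0.822 — over.
Try y = 0.4 m: A³/T = 0.05919 — short.
Try y = 0.531 m: A³/T = 0.244 — close enough.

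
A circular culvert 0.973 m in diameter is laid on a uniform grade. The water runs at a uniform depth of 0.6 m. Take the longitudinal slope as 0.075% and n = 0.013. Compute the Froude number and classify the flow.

subcritical

For a circular section of diameter D = 0.973 m at depth y = 0.6 m, the central angle is θ = 2 arccos(1 − 2y/D) = 3.613 rad. Then A = (D²/8)(θ − sin θ) = 0.4812 m² and P = Dθ/2 = 1.757 m.
Hydraulic radius R = A/P = 0.4812/1.757 = 0.2738 m.
V = (1/n) R^(2/3) √S = (1/0.013) × 0.2738^(2/3) × √0.00075 = 0.8883 m/s. Hydraulic depth D_h = A/T = 0.4812/0.9462 = 0.5086 m.
Froude number Fr = V/√(g·D_h) = 0.8883/√(9.81×0.5086) = 0.398, which is less than 1, so the flow is subcritical.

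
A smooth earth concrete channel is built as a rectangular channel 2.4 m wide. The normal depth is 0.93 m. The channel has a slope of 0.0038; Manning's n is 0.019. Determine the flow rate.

Q = 4.71 m³/s

Flow area A = b·y = 2.4 × 0.93 = 2.232 m². Wetted perimeter P = b + 2y = 2.4 + 2×0.93 = 4.26 m.
Hydraulic radius R = A/P = 2.232/4.26 = 0.5239 m.
Manning's equation: Q = (1/n) A R^(2/3) S^(1/2) = (1/0.019) × 2.232 × 0.5239^(2/3) × 0.0038^(1/2) = 4.71 m³/s.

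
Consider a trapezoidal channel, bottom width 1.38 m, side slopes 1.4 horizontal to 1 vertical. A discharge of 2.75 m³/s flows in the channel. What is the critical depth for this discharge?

At critical depth, Q² T / (g A³) = 1, i.e. A³/T = Q²/g = 2.75²/9.81 = 0.7709.
Try y = 0.666 m: A³/T = 1.126 — over.
Try y = 0.6 m: A³/T = 0.7723 — close enough.

y_c = 0.6 m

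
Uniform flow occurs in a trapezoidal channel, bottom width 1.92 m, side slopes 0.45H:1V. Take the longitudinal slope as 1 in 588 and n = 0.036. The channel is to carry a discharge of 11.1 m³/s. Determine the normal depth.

y_n = 2.83 m

Manning's equation rearranged: A R^(2/3) = nQ / (1·√S) = 0.036 × 11.1 / (√0.001701) = 9.69.
Trying y = 2.42 m: A R^(2/3) = 7.318 — low.
Trying y = 3.48 m: A R^(2/3) = 14.23 — high.
Trying y = 2.83 m: A R^(2/3) = 9.701 — close enough.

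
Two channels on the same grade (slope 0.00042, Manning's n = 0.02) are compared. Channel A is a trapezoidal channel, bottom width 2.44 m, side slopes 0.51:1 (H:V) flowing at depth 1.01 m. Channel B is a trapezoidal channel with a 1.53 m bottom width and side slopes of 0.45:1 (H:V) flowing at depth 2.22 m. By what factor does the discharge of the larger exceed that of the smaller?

Channel A: With bottom width b = 2.44 m and side slope z = 0.51: A = (b + zy)y = (2.44 + 0.51×1.01)×1.01 = 2.985 m²; P = b + 2y√(1+z²) = 2.44 + 2×1.01×1.123 = 4.708 m. Hydraulic radius R = A/P = 2.985/4.708 = 0.634 m. Q_A = (1/0.02)·2.985·0.634^(2/3)·√0.00042 = 2.257 m³/s.
Channel B: With bottom width b = 1.53 m and side slope z = 0.45: A = (b + zy)y = (1.53 + 0.45×2.22)×2.22 = 5.614 m²; P = b + 2y√(1+z²) = 1.53 + 2×2.22×1.097 = 6.399 m. Hydraulic radius R = A/P = 5.614/6.399 = 0.8774 m. Q_B = (1/0.02)·5.614·0.8774^(2/3)·√0.00042 = 5.273 m³/s.
The larger discharge is 5.273 m³/s and the smaller is 2.257 m³/s; the ratio is 2.34.

2.34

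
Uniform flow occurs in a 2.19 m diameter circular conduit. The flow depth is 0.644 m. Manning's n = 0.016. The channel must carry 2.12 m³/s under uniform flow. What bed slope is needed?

For a circular section of diameter D = 2.19 m at depth y = 0.644 m, the central angle is θ = 2 arccos(1 − 2y/D) = 2.293 rad. Then A = (D²/8)(θ − sin θ) = 0.9244 m² and P = Dθ/2 = 2.51 m.
Hydraulic radius R = A/P = 0.9244/2.51 = 0.3682 m.
From Manning's equation, S = [nQ / (1 A R^(2/3))]² = [0.016 × 2.12 / (1 × 0.9244 × 0.3682^(2/3))]² = 0.0051.

S = 0.0051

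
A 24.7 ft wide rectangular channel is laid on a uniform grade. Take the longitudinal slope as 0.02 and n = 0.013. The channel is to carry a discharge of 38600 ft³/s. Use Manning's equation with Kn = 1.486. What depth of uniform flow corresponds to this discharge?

Manning's equation rearranged: A R^(2/3) = nQ / (1.486·√S) = 0.013 × 38600 / (1.486 × √0.02) = 2388.
At y = 28 ft: A R^(2/3) = 2896 — too large.
At y = 19.7 ft: A R^(2/3) = 1879 — too small.
At y = 23.9 ft: A R^(2/3) = 2389 — ≈ 2388.

y_n = 23.9 ft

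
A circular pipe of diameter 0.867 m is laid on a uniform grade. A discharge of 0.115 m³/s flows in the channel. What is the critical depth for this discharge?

At critical depth, Q² T / (g A³) = 1, i.e. A³/T = Q²/g = 0.115²/9.81 = 0.001348.
At y = 0.226 m: A³/T = 0.00241 — high.
At y = 0.157 m: A³/T = 0.00058 — low.
At y = 0.195 m: A³/T = 0.001355 — matches.

y_c = 0.195 m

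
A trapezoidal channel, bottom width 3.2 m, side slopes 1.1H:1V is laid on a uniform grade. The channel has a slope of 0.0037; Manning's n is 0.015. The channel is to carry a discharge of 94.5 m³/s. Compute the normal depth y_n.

Manning's equation rearranged: A R^(2/3) = nQ / (1·√S) = 0.015 × 94.5 / (√0.0037) = 23.3.
At y = 3.44 m: A R^(2/3) = 35.41 — over.
At y = 2.26 m: A R^(2/3) = 15.27 — short.
At y = 2.8 m: A R^(2/3) = 23.3 — matches.

y_n = 2.8 m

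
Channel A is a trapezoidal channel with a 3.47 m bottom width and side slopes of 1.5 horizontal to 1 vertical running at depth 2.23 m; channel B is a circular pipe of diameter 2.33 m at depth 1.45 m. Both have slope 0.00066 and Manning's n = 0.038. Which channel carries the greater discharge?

Channel A: With bottom width b = 3.47 m and side slope z = 1.5: A = (b + zy)y = (3.47 + 1.5×2.23)×2.23 = 15.2 m²; P = b + 2y√(1+z²) = 3.47 + 2×2.23×1.803 = 11.51 m. Hydraulic radius R = A/P = 15.2/11.51 = 1.32 m. Q_A = (1/0.038)·15.2·1.32^(2/3)·√0.00066 = 12.37 m³/s.
Channel B: For a circular section of diameter D = 2.33 m at depth y = 1.45 m, the central angle is θ = 2 arccos(1 − 2y/D) = 3.636 rad. Then A = (D²/8)(θ − sin θ) = 2.789 m² and P = Dθ/2 = 4.236 m. Hydraulic radius R = A/P = 2.789/4.236 = 0.6585 m. Q_B = (1/0.038)·2.789·0.6585^(2/3)·√0.00066 = 1.427 m³/s.
Q_A = 12.37 m³/s vs Q_B = 1.427 m³/s, so channel A carries more.

channel A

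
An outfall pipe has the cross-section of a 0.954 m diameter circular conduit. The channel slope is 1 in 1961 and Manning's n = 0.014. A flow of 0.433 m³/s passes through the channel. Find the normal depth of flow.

Manning's equation rearranged: A R^(2/3) = nQ / (1·√S) = 0.014 × 0.433 / (√0.0005099) = 0.2684.
Trying y = 0.887 m: A R^(2/3) = 0.2956 — too large.
Trying y = 0.555 m: A R^(2/3) = 0.1761 — too small.
Trying y = 0.762 m: A R^(2/3) = 0.2683 — close enough.

y_n = 0.762 m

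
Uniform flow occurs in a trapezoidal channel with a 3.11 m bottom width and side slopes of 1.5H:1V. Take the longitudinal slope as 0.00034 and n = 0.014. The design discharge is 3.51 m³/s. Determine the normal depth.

Manning's equation rearranged: A R^(2/3) = nQ / (1·√S) = 0.014 × 3.51 / (√0.00034) = 2.665.
At y = 1.04 m: A R^(2/3) = 3.858 — too large.
At y = 0.85 m: A R^(2/3) = 2.662 — close enough.

y_n = 0.85 m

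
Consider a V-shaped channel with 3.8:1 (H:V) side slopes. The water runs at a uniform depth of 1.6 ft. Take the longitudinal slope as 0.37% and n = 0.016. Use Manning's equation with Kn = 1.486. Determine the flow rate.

For a triangular section with side slope z = 3.8: A = zy² = 3.8×1.6² = 9.728 ft²; P = 2y√(1+z²) = 2×1.6×3.929 = 12.57 ft.
Hydraulic radius R = A/P = 9.728/12.57 = 0.7737 ft.
Manning's equation: Q = (1.486/n) A R^(2/3) S^(1/2) = (1.486/0.016) × 9.728 × 0.7737^(2/3) × 0.0037^(1/2) = 46.3 ft³/s.

Q = 46.3 ft³/s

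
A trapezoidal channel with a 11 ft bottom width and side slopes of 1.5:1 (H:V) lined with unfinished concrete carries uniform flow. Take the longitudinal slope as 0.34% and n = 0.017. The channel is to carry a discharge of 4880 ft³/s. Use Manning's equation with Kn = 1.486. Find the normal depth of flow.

Manning's equation rearranged: A R^(2/3) = nQ / (1.486·√S) = 0.017 × 4880 / (1.486 × √0.0034) = 957.4.
Try y = 12.3 ft: A R^(2/3) = 1267 — high.
Try y = 8.3 ft: A R^(2/3) = 550.4 — low.
Try y = 10.8 ft: A R^(2/3) = 957.2 — ≈ 957.4.

y_n = 10.8 ft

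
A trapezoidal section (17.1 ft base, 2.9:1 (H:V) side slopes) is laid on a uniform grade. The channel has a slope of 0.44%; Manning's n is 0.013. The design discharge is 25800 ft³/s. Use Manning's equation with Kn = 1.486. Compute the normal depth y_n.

y_n = 14.4 ft

Manning's equation rearranged: A R^(2/3) = nQ / (1.486·√S) = 0.013 × 25800 / (1.486 × √0.0044) = 3403.
At y = 16.5 ft: A R^(2/3) = 4656 — too large.
At y = 14.4 ft: A R^(2/3) = 3401 — matches.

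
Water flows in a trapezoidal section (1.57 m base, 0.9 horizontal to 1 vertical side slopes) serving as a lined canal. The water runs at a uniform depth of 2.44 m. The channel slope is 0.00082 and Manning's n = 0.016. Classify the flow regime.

With bottom width b = 1.57 m and side slope z = 0.9: A = (b + zy)y = (1.57 + 0.9×2.44)×2.44 = 9.189 m²; P = b + 2y√(1+z²) = 1.57 + 2×2.44×1.345 = 8.135 m.
Hydraulic radius R = A/P = 9.189/8.135 = 1.13 m.
V = (1/n) R^(2/3) √S = (1/0.016) × 1.13^(2/3) × √0.00082 = 1.941 m/s. Hydraulic depth D_h = A/T = 9.189/5.962 = 1.541 m.
Froude number Fr = V/√(g·D_h) = 1.941/√(9.81×1.541) = 0.499, which is less than 1, so the flow is subcritical.

subcritical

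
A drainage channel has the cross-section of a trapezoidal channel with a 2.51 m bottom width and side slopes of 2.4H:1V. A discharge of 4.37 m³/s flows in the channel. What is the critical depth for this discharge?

y_c = 0.561 m

At critical depth, Q² T / (g A³) = 1, i.e. A³/T = Q²/g = 4.37²/9.81 = 1.947.
Trying y = 0.63 m: A³/T = 2.94 — too large.
Trying y = 0.439 m: A³/T = 0.8292 — too small.
Trying y = 0.561 m: A³/T = 1.946 — close enough.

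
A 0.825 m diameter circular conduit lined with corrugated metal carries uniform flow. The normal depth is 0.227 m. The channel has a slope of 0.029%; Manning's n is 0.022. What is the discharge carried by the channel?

For a circular section of diameter D = 0.825 m at depth y = 0.227 m, the central angle is θ = 2 arccos(1 − 2y/D) = 2.209 rad. Then A = (D²/8)(θ − sin θ) = 0.1196 m² and P = Dθ/2 = 0.9111 m.
Hydraulic radius R = A/P = 0.1196/0.9111 = 0.1312 m.
Manning's equation: Q = (1/n) A R^(2/3) S^(1/2) = (1/0.022) × 0.1196 × 0.1312^(2/3) × 0.00029^(1/2) = 0.0239 m³/s.

Q = 0.0239 m³/s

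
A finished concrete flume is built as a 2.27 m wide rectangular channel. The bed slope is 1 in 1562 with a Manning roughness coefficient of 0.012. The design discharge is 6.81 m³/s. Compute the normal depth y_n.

y_n = 1.81 m

Manning's equation rearranged: A R^(2/3) = nQ / (1·√S) = 0.012 × 6.81 / (√0.0006402) = 3.23.
At y = 1.46 m: A R^(2/3) = 2.458 — short.
At y = 2.28 m: A R^(2/3) = 4.302 — over.
At y = 1.81 m: A R^(2/3) = 3.232 — matches.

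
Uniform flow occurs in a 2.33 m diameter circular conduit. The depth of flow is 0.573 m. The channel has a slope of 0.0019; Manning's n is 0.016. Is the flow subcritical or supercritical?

For a circular section of diameter D = 2.33 m at depth y = 0.573 m, the central angle is θ = 2 arccos(1 − 2y/D) = 2.076 rad. Then A = (D²/8)(θ − sin θ) = 0.8145 m² and P = Dθ/2 = 2.418 m.
Hydraulic radius R = A/P = 0.8145/2.418 = 0.3368 m.
V = (1/n) R^(2/3) √S = (1/0.016) × 0.3368^(2/3) × √0.0019 = 1.319 m/s. Hydraulic depth D_h = A/T = 0.8145/2.007 = 0.4059 m.
Froude number Fr = V/√(g·D_h) = 1.319/√(9.81×0.4059) = 0.661, which is less than 1, so the flow is subcritical.

subcritical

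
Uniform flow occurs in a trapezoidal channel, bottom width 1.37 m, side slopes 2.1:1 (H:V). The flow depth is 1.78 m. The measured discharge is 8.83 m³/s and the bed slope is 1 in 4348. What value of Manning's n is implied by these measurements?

n = 0.015

With bottom width b = 1.37 m and side slope z = 2.1: A = (b + zy)y = (1.37 + 2.1×1.78)×1.78 = 9.092 m²; P = b + 2y√(1+z²) = 1.37 + 2×1.78×2.326 = 9.65 m.
Hydraulic radius R = A/P = 9.092/9.65 = 0.9422 m.
Rearranging Manning's equation: n = (1/Q) A R^(2/3) S^(1/2) = (1/8.83) × 9.092 × 0.9422^(2/3) × √0.00023 = 0.015.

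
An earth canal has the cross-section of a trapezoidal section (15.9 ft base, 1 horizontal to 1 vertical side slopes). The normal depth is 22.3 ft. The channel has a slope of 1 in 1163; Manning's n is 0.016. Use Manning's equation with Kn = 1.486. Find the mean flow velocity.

V = 13.3 ft/s

With bottom width b = 15.9 ft and side slope z = 1: A = (b + zy)y = (15.9 + 1×22.3)×22.3 = 851.9 ft²; P = b + 2y√(1+z²) = 15.9 + 2×22.3×1.414 = 78.97 ft.
Hydraulic radius R = A/P = 851.9/78.97 = 10.79 ft.
From Manning's equation, V = (1.486/n) R^(2/3) S^(1/2) = (1.486/0.016) × 10.79^(2/3) × 0.0008598^(1/2) = 13.3 ft/s.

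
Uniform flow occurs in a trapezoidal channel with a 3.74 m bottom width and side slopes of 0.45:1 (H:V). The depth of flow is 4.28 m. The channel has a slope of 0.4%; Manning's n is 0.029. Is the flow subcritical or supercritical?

subcritical

With bottom width b = 3.74 m and side slope z = 0.45: A = (b + zy)y = (3.74 + 0.45×4.28)×4.28 = 24.25 m²; P = b + 2y√(1+z²) = 3.74 + 2×4.28×1.097 = 13.13 m.
Hydraulic radius R = A/P = 24.25/13.13 = 1.847 m.
V = (1/n) R^(2/3) √S = (1/0.029) × 1.847^(2/3) × √0.004 = 3.284 m/s. Hydraulic depth D_h = A/T = 24.25/7.592 = 3.194 m.
Froude number Fr = V/√(g·D_h) = 3.284/√(9.81×3.194) = 0.587, which is less than 1, so the flow is subcritical.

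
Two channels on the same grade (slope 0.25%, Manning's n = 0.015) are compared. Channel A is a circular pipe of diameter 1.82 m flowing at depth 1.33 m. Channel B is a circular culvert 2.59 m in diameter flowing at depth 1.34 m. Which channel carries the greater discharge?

channel B

Channel A: For a circular section of diameter D = 1.82 m at depth y = 1.33 m, the central angle is θ = 2 arccos(1 − 2y/D) = 4.101 rad. Then A = (D²/8)(θ − sin θ) = 2.037 m² and P = Dθ/2 = 3.732 m. Hydraulic radius R = A/P = 2.037/3.732 = 0.5459 m. Q_A = (1/0.015)·2.037·0.5459^(2/3)·√0.0025 = 4.535 m³/s.
Channel B: For a circular section of diameter D = 2.59 m at depth y = 1.34 m, the central angle is θ = 2 arccos(1 − 2y/D) = 3.211 rad. Then A = (D²/8)(θ − sin θ) = 2.751 m² and P = Dθ/2 = 4.158 m. Hydraulic radius R = A/P = 2.751/4.158 = 0.6615 m. Q_B = (1/0.015)·2.751·0.6615^(2/3)·√0.0025 = 6.961 m³/s.
Q_A = 4.535 m³/s vs Q_B = 6.961 m³/s, so channel B carries more.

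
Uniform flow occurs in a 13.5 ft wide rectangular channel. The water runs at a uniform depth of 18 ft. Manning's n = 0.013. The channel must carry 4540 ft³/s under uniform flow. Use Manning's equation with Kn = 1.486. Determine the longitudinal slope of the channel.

Flow area A = b·y = 13.5 × 18 = 243 ft². Wetted perimeter P = b + 2y = 13.5 + 2×18 = 49.5 ft.
Hydraulic radius R = A/P = 243/49.5 = 4.909 ft.
From Manning's equation, S = [nQ / (1.486 A R^(2/3))]² = [0.013 × 4540 / (1.486 × 243 × 4.909^(2/3))]² = 0.0032.

S = 0.0032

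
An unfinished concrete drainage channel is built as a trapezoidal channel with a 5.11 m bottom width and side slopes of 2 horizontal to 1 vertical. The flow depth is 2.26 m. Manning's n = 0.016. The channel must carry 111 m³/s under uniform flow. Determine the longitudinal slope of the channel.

S = 0.00413

With bottom width b = 5.11 m and side slope z = 2: A = (b + zy)y = (5.11 + 2×2.26)×2.26 = 21.76 m²; P = b + 2y√(1+z²) = 5.11 + 2×2.26×2.236 = 15.22 m.
Hydraulic radius R = A/P = 21.76/15.22 = 1.43 m.
From Manning's equation, S = [nQ / (1 A R^(2/3))]² = [0.016 × 111 / (1 × 21.76 × 1.43^(2/3))]² = 0.00413.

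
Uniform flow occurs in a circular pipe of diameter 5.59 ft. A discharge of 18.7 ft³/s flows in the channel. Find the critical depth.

y_c = 1.16 ft

At critical depth, Q² T / (g A³) = 1, i.e. A³/T = Q²/g = 18.7²/32.2 = 10.86.
Try y = 1.48 ft: A³/T = 28.53 — over.
Try y = 1.16 ft: A³/T = 11.02 — matches.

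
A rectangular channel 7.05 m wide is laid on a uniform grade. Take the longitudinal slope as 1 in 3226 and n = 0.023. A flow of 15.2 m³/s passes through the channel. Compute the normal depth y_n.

y_n = 2.27 m

Manning's equation rearranged: A R^(2/3) = nQ / (1·√S) = 0.023 × 15.2 / (√0.00031) = 19.86.
Try y = 1.71 m: A R^(2/3) = 13.24 — short.
Try y = 2.27 m: A R^(2/3) = 19.84 — ≈ 19.86.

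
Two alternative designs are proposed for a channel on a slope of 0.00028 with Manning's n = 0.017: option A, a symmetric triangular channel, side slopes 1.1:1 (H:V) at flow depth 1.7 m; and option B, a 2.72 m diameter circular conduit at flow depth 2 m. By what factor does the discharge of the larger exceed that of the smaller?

Channel A: For a triangular section with side slope z = 1.1: A = zy² = 1.1×1.7² = 3.179 m²; P = 2y√(1+z²) = 2×1.7×1.487 = 5.054 m. Hydraulic radius R = A/P = 3.179/5.054 = 0.6289 m. Q_A = (1/0.017)·3.179·0.6289^(2/3)·√0.00028 = 2.297 m³/s.
Channel B: For a circular section of diameter D = 2.72 m at depth y = 2 m, the central angle is θ = 2 arccos(1 − 2y/D) = 4.122 rad. Then A = (D²/8)(θ − sin θ) = 4.58 m² and P = Dθ/2 = 5.605 m. Hydraulic radius R = A/P = 4.58/5.605 = 0.817 m. Q_B = (1/0.017)·4.58·0.817^(2/3)·√0.00028 = 3.94 m³/s.
The larger discharge is 3.94 m³/s and the smaller is 2.297 m³/s; the ratio is 1.72.

1.72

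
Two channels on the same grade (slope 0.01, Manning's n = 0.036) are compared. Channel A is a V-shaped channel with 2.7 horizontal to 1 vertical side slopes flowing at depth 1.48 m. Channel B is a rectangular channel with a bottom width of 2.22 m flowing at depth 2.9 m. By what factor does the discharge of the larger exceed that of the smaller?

Channel A: For a triangular section with side slope z = 2.7: A = zy² = 2.7×1.48² = 5.914 m²; P = 2y√(1+z²) = 2×1.48×2.879 = 8.523 m. Hydraulic radius R = A/P = 5.914/8.523 = 0.6939 m. Q_A = (1/0.036)·5.914·0.6939^(2/3)·√0.01 = 12.88 m³/s.
Channel B: Flow area A = b·y = 2.22 × 2.9 = 6.438 m². Wetted perimeter P = b + 2y = 2.22 + 2×2.9 = 8.02 m. Hydraulic radius R = A/P = 6.438/8.02 = 0.8027 m. Q_B = (1/0.036)·6.438·0.8027^(2/3)·√0.01 = 15.45 m³/s.
The larger discharge is 15.45 m³/s and the smaller is 12.88 m³/s; the ratio is 1.2.

1.2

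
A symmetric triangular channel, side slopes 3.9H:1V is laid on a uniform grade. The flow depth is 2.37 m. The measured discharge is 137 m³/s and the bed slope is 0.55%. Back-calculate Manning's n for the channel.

For a triangular section with side slope z = 3.9: A = zy² = 3.9×2.37² = 21.91 m²; P = 2y√(1+z²) = 2×2.37×4.026 = 19.08 m.
Hydraulic radius R = A/P = 21.91/19.08 = 1.148 m.
Rearranging Manning's equation: n = (1/Q) A R^(2/3) S^(1/2) = (1/137) × 21.91 × 1.148^(2/3) × √0.0055 = 0.013.

n = 0.013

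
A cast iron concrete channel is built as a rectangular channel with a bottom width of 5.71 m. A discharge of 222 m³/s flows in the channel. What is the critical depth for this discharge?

y_c = 5.36 m

For a rectangular channel, critical depth y_c = (q²/g)^(1/3) where q = Q/b = 222/5.71 = 38.88 m²/s.
So y_c = (38.88²/9.81)^(1/3) = 5.36 m.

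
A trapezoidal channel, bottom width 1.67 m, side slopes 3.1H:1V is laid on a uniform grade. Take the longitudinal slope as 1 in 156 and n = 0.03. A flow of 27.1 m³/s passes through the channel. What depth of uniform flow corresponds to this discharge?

Manning's equation rearranged: A R^(2/3) = nQ / (1·√S) = 0.03 × 27.1 / (√0.00641) = 10.15.
Trying y = 1.19 m: A R^(2/3) = 4.916 — low.
Trying y = 2 m: A R^(2/3) = 16.47 — high.
Trying y = 1.63 m: A R^(2/3) = 10.15 — matches.

y_n = 1.63 m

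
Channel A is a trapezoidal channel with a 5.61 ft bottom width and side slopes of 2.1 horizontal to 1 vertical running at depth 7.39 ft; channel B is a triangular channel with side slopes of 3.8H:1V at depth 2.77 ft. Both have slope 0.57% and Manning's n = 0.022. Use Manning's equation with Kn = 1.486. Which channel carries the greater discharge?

channel A

Channel A: With bottom width b = 5.61 ft and side slope z = 2.1: A = (b + zy)y = (5.61 + 2.1×7.39)×7.39 = 156.1 ft²; P = b + 2y√(1+z²) = 5.61 + 2×7.39×2.326 = 39.99 ft. Hydraulic radius R = A/P = 156.1/39.99 = 3.905 ft. Q_A = (1.486/0.022)·156.1·3.905^(2/3)·√0.0057 = 1974 ft³/s.
Channel B: For a triangular section with side slope z = 3.8: A = zy² = 3.8×2.77² = 29.16 ft²; P = 2y√(1+z²) = 2×2.77×3.929 = 21.77 ft. Hydraulic radius R = A/P = 29.16/21.77 = 1.339 ft. Q_B = (1.486/0.022)·29.16·1.339^(2/3)·√0.0057 = 180.7 ft³/s.
Q_A = 1974 ft³/s vs Q_B = 180.7 ft³/s, so channel A carries more.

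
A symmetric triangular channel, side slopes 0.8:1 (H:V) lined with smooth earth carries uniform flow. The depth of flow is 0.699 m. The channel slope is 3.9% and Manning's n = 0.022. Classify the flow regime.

supercritical

For a triangular section with side slope z = 0.8: A = zy² = 0.8×0.699² = 0.3909 m²; P = 2y√(1+z²) = 2×0.699×1.281 = 1.79 m.
Hydraulic radius R = A/P = 0.3909/1.79 = 0.2183 m.
V = (1/n) R^(2/3) √S = (1/0.022) × 0.2183^(2/3) × √0.039 = 3.255 m/s. Hydraulic depth D_h = A/T = 0.3909/1.118 = 0.3495 m.
Froude number Fr = V/√(g·D_h) = 3.255/√(9.81×0.3495) = 1.76, which is greater than 1, so the flow is supercritical.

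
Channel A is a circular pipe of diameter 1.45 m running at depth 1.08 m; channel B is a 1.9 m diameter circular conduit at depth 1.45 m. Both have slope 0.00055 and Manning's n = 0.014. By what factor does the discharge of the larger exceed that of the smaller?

Channel A: For a circular section of diameter D = 1.45 m at depth y = 1.08 m, the central angle is θ = 2 arccos(1 − 2y/D) = 4.165 rad. Then A = (D²/8)(θ − sin θ) = 1.319 m² and P = Dθ/2 = 3.02 m. Hydraulic radius R = A/P = 1.319/3.02 = 0.4368 m. Q_A = (1/0.014)·1.319·0.4368^(2/3)·√0.00055 = 1.272 m³/s.
Channel B: For a circular section of diameter D = 1.9 m at depth y = 1.45 m, the central angle is θ = 2 arccos(1 − 2y/D) = 4.25 rad. Then A = (D²/8)(θ − sin θ) = 2.322 m² and P = Dθ/2 = 4.038 m. Hydraulic radius R = A/P = 2.322/4.038 = 0.575 m. Q_B = (1/0.014)·2.322·0.575^(2/3)·√0.00055 = 2.689 m³/s.
The larger discharge is 2.689 m³/s and the smaller is 1.272 m³/s; the ratio is 2.11.

2.11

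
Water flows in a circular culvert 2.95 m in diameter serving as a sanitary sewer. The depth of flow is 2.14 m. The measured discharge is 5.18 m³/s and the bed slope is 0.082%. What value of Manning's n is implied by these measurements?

n = 0.027

For a circular section of diameter D = 2.95 m at depth y = 2.14 m, the central angle is θ = 2 arccos(1 − 2y/D) = 4.077 rad. Then A = (D²/8)(θ − sin θ) = 5.311 m² and P = Dθ/2 = 6.014 m.
Hydraulic radius R = A/P = 5.311/6.014 = 0.8831 m.
Rearranging Manning's equation: n = (1/Q) A R^(2/3) S^(1/2) = (1/5.18) × 5.311 × 0.8831^(2/3) × √0.00082 = 0.027.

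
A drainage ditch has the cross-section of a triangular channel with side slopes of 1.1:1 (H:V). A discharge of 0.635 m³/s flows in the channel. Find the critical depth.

At critical depth, Q² T / (g A³) = 1, i.e. A³/T = Q²/g = 0.635²/9.81 = 0.0411.
Trying y = 0.646 m: A³/T = 0.06806 — too large.
Trying y = 0.49 m: A³/T = 0.01709 — too small.
Trying y = 0.584 m: A³/T = 0.0411 — close enough.

y_c = 0.584 m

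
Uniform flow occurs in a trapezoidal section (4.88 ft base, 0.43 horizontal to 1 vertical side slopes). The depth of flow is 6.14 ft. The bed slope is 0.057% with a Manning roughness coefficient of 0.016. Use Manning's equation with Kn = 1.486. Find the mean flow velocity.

With bottom width b = 4.88 ft and side slope z = 0.43: A = (b + zy)y = (4.88 + 0.43×6.14)×6.14 = 46.17 ft²; P = b + 2y√(1+z²) = 4.88 + 2×6.14×1.089 = 18.25 ft.
Hydraulic radius R = A/P = 46.17/18.25 = 2.53 ft.
From Manning's equation, V = (1.486/n) R^(2/3) S^(1/2) = (1.486/0.016) × 2.53^(2/3) × 0.00057^(1/2) = 4.12 ft/s.

V = 4.12 ft/s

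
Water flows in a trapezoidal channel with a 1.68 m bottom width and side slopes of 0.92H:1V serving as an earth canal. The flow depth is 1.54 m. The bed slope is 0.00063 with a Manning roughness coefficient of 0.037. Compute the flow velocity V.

With bottom width b = 1.68 m and side slope z = 0.92: A = (b + zy)y = (1.68 + 0.92×1.54)×1.54 = 4.769 m²; P = b + 2y√(1+z²) = 1.68 + 2×1.54×1.359 = 5.865 m.
Hydraulic radius R = A/P = 4.769/5.865 = 0.8131 m.
From Manning's equation, V = (1/n) R^(2/3) S^(1/2) = (1/0.037) × 0.8131^(2/3) × 0.00063^(1/2) = 0.591 m/s.

V = 0.591 m/s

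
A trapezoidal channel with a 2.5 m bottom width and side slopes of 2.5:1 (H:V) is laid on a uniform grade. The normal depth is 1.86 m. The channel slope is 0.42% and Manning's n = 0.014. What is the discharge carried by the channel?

With bottom width b = 2.5 m and side slope z = 2.5: A = (b + zy)y = (2.5 + 2.5×1.86)×1.86 = 13.3 m²; P = b + 2y√(1+z²) = 2.5 + 2×1.86×2.693 = 12.52 m.
Hydraulic radius R = A/P = 13.3/12.52 = 1.063 m.
Manning's equation: Q = (1/n) A R^(2/3) S^(1/2) = (1/0.014) × 13.3 × 1.063^(2/3) × 0.0042^(1/2) = 64.1 m³/s.

Q = 64.1 m³/s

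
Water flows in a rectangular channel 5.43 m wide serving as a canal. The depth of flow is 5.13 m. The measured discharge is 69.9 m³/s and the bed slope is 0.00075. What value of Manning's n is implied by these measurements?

Flow area A = b·y = 5.43 × 5.13 = 27.86 m². Wetted perimeter P = b + 2y = 5.43 + 2×5.13 = 15.69 m.
Hydraulic radius R = A/P = 27.86/15.69 = 1.775 m.
Rearranging Manning's equation: n = (1/Q) A R^(2/3) S^(1/2) = (1/69.9) × 27.86 × 1.775^(2/3) × √0.00075 = 0.016.

n = 0.016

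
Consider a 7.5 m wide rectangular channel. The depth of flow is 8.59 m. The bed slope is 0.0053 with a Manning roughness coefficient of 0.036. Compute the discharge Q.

Flow area A = b·y = 7.5 × 8.59 = 64.42 m². Wetted perimeter P = b + 2y = 7.5 + 2×8.59 = 24.68 m.
Hydraulic radius R = A/P = 64.42/24.68 = 2.61 m.
Manning's equation: Q = (1/n) A R^(2/3) S^(1/2) = (1/0.036) × 64.42 × 2.61^(2/3) × 0.0053^(1/2) = 247 m³/s.

Q = 247 m³/s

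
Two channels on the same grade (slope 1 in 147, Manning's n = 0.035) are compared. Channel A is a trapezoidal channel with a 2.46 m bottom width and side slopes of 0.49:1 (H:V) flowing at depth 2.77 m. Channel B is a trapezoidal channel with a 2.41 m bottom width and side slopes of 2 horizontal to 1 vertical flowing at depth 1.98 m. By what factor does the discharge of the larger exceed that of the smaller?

1.12

Channel A: With bottom width b = 2.46 m and side slope z = 0.49: A = (b + zy)y = (2.46 + 0.49×2.77)×2.77 = 10.57 m²; P = b + 2y√(1+z²) = 2.46 + 2×2.77×1.114 = 8.629 m. Hydraulic radius R = A/P = 10.57/8.629 = 1.225 m. Q_A = (1/0.035)·10.57·1.225^(2/3)·√0.006803 = 28.53 m³/s.
Channel B: With bottom width b = 2.41 m and side slope z = 2: A = (b + zy)y = (2.41 + 2×1.98)×1.98 = 12.61 m²; P = b + 2y√(1+z²) = 2.41 + 2×1.98×2.236 = 11.26 m. Hydraulic radius R = A/P = 12.61/11.26 = 1.12 m. Q_B = (1/0.035)·12.61·1.12^(2/3)·√0.006803 = 32.05 m³/s.
The larger discharge is 32.05 m³/s and the smaller is 28.53 m³/s; the ratio is 1.12.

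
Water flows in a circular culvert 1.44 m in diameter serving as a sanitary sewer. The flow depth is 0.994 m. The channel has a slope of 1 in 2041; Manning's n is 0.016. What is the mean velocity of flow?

For a circular section of diameter D = 1.44 m at depth y = 0.994 m, the central angle is θ = 2 arccos(1 − 2y/D) = 3.922 rad. Then A = (D²/8)(θ − sin θ) = 1.199 m² and P = Dθ/2 = 2.824 m.
Hydraulic radius R = A/P = 1.199/2.824 = 0.4246 m.
From Manning's equation, V = (1/n) R^(2/3) S^(1/2) = (1/0.016) × 0.4246^(2/3) × 0.00049^(1/2) = 0.782 m/s.

V = 0.782 m/s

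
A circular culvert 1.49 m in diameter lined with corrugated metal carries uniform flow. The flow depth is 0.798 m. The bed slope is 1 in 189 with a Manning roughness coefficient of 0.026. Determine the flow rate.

Q = 1.42 m³/s

For a circular section of diameter D = 1.49 m at depth y = 0.798 m, the central angle is θ = 2 arccos(1 − 2y/D) = 3.284 rad. Then A = (D²/8)(θ − sin θ) = 0.9507 m² and P = Dθ/2 = 2.447 m.
Hydraulic radius R = A/P = 0.9507/2.447 = 0.3886 m.
Manning's equation: Q = (1/n) A R^(2/3) S^(1/2) = (1/0.026) × 0.9507 × 0.3886^(2/3) × 0.005291^(1/2) = 1.42 m³/s.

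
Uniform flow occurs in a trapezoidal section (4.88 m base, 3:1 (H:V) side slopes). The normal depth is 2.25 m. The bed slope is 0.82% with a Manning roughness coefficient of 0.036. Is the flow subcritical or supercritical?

With bottom width b = 4.88 m and side slope z = 3: A = (b + zy)y = (4.88 + 3×2.25)×2.25 = 26.17 m²; P = b + 2y√(1+z²) = 4.88 + 2×2.25×3.162 = 19.11 m.
Hydraulic radius R = A/P = 26.17/19.11 = 1.369 m.
V = (1/n) R^(2/3) √S = (1/0.036) × 1.369^(2/3) × √0.0082 = 3.102 m/s. Hydraulic depth D_h = A/T = 26.17/18.38 = 1.424 m.
Froude number Fr = V/√(g·D_h) = 3.102/√(9.81×1.424) = 0.83, which is less than 1, so the flow is subcritical.

subcritical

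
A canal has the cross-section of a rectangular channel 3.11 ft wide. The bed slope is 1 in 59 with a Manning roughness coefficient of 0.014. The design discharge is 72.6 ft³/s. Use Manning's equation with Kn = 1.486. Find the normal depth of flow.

y_n = 1.88 ft

Manning's equation rearranged: A R^(2/3) = nQ / (1.486·√S) = 0.014 × 72.6 / (1.486 × √0.01695) = 5.254.
At y = 2.07 ft: A R^(2/3) = 5.947 — too large.
At y = 1.6 ft: A R^(2/3) = 4.247 — too small.
At y = 1.88 ft: A R^(2/3) = 5.251 — matches.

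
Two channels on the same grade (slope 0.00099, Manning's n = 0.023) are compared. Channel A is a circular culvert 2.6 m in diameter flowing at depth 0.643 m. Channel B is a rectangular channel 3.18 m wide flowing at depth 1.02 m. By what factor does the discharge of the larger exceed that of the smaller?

Channel A: For a circular section of diameter D = 2.6 m at depth y = 0.643 m, the central angle is θ = 2 arccos(1 − 2y/D) = 2.082 rad. Then A = (D²/8)(θ − sin θ) = 1.022 m² and P = Dθ/2 = 2.707 m. Hydraulic radius R = A/P = 1.022/2.707 = 0.3777 m. Q_A = (1/0.023)·1.022·0.3777^(2/3)·√0.00099 = 0.7307 m³/s.
Channel B: Flow area A = b·y = 3.18 × 1.02 = 3.244 m². Wetted perimeter P = b + 2y = 3.18 + 2×1.02 = 5.22 m. Hydraulic radius R = A/P = 3.244/5.22 = 0.6214 m. Q_B = (1/0.023)·3.244·0.6214^(2/3)·√0.00099 = 3.231 m³/s.
The larger discharge is 3.231 m³/s and the smaller is 0.7307 m³/s; the ratio is 4.42.

4.42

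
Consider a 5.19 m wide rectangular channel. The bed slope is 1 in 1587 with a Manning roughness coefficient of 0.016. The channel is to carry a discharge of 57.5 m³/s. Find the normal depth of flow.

Manning's equation rearranged: A R^(2/3) = nQ / (1·√S) = 0.016 × 57.5 / (√0.0006301) = 36.65.
Trying y = 3.62 m: A R^(2/3) = 24.74 — low.
Trying y = 5.79 m: A R^(2/3) = 44.33 — high.
Trying y = 4.95 m: A R^(2/3) = 36.63 — ≈ 36.65.

y_n = 4.95 m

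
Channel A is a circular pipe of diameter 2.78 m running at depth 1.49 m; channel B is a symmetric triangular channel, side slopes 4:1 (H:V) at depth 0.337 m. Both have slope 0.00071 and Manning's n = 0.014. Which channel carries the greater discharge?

channel A

Channel A: For a circular section of diameter D = 2.78 m at depth y = 1.49 m, the central angle is θ = 2 arccos(1 − 2y/D) = 3.286 rad. Then A = (D²/8)(θ − sin θ) = 3.313 m² and P = Dθ/2 = 4.567 m. Hydraulic radius R = A/P = 3.313/4.567 = 0.7254 m. Q_A = (1/0.014)·3.313·0.7254^(2/3)·√0.00071 = 5.09 m³/s.
Channel B: For a triangular section with side slope z = 4: A = zy² = 4×0.337² = 0.4543 m²; P = 2y√(1+z²) = 2×0.337×4.123 = 2.779 m. Hydraulic radius R = A/P = 0.4543/2.779 = 0.1635 m. Q_B = (1/0.014)·0.4543·0.1635^(2/3)·√0.00071 = 0.2585 m³/s.
Q_A = 5.09 m³/s vs Q_B = 0.2585 m³/s, so channel A carries more.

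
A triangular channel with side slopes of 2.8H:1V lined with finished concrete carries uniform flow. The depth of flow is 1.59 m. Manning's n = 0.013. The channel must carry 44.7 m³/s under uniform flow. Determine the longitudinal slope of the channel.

For a triangular section with side slope z = 2.8: A = zy² = 2.8×1.59² = 7.079 m²; P = 2y√(1+z²) = 2×1.59×2.973 = 9.455 m.
Hydraulic radius R = A/P = 7.079/9.455 = 0.7487 m.
From Manning's equation, S = [nQ / (1 A R^(2/3))]² = [0.013 × 44.7 / (1 × 7.079 × 0.7487^(2/3))]² = 0.00991.

S = 0.00991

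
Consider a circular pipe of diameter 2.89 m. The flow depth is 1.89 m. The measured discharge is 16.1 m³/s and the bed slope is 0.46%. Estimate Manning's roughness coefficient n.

n = 0.017

For a circular section of diameter D = 2.89 m at depth y = 1.89 m, the central angle is θ = 2 arccos(1 − 2y/D) = 3.768 rad. Then A = (D²/8)(θ − sin θ) = 4.545 m² and P = Dθ/2 = 5.444 m.
Hydraulic radius R = A/P = 4.545/5.444 = 0.8349 m.
Rearranging Manning's equation: n = (1/Q) A R^(2/3) S^(1/2) = (1/16.1) × 4.545 × 0.8349^(2/3) × √0.0046 = 0.017.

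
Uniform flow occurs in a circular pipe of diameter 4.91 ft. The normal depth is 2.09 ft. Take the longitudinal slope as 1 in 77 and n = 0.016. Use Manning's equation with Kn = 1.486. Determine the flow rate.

Q = 86.7 ft³/s

For a circular section of diameter D = 4.91 ft at depth y = 2.09 ft, the central angle is θ = 2 arccos(1 − 2y/D) = 2.843 rad. Then A = (D²/8)(θ − sin θ) = 7.682 ft² and P = Dθ/2 = 6.98 ft.
Hydraulic radius R = A/P = 7.682/6.98 = 1.101 ft.
Manning's equation: Q = (1.486/n) A R^(2/3) S^(1/2) = (1.486/0.016) × 7.682 × 1.101^(2/3) × 0.01299^(1/2) = 86.7 ft³/s.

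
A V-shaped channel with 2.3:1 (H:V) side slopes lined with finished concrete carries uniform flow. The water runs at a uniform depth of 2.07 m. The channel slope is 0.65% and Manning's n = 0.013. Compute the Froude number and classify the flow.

For a triangular section with side slope z = 2.3: A = zy² = 2.3×2.07² = 9.855 m²; P = 2y√(1+z²) = 2×2.07×2.508 = 10.38 m.
Hydraulic radius R = A/P = 9.855/10.38 = 0.9492 m.
V = (1/n) R^(2/3) √S = (1/0.013) × 0.9492^(2/3) × √0.0065 = 5.99 m/s. Hydraulic depth D_h = A/T = 9.855/9.522 = 1.035 m.
Froude number Fr = V/√(g·D_h) = 5.99/√(9.81×1.035) = 1.88, which is greater than 1, so the flow is supercritical.

supercritical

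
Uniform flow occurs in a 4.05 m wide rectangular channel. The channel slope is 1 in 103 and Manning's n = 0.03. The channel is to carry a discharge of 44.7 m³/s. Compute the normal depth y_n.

Manning's equation rearranged: A R^(2/3) = nQ / (1·√S) = 0.03 × 44.7 / (√0.009709) = 13.61.
Try y = 2.56 m: A R^(2/3) = 11.25 — short.
Try y = 3.61 m: A R^(2/3) = 17.39 — over.
Try y = 2.97 m: A R^(2/3) = 13.61 — matches.

y_n = 2.97 m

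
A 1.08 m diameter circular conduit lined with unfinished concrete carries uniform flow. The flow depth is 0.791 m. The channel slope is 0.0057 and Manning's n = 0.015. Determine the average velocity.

V = 2.37 m/s

For a circular section of diameter D = 1.08 m at depth y = 0.791 m, the central angle is θ = 2 arccos(1 − 2y/D) = 4.108 rad. Then A = (D²/8)(θ − sin θ) = 0.719 m² and P = Dθ/2 = 2.219 m.
Hydraulic radius R = A/P = 0.719/2.219 = 0.3241 m.
From Manning's equation, V = (1/n) R^(2/3) S^(1/2) = (1/0.015) × 0.3241^(2/3) × 0.0057^(1/2) = 2.37 m/s.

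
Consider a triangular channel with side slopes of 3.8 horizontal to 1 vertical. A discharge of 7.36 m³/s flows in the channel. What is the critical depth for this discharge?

At critical depth, Q² T / (g A³) = 1, i.e. A³/T = Q²/g = 7.36²/9.81 = 5.522.
Try y = 1.14 m: A³/T = 13.9 — high.
Try y = 0.948 m: A³/T = 5.528 — matches.

y_c = 0.948 m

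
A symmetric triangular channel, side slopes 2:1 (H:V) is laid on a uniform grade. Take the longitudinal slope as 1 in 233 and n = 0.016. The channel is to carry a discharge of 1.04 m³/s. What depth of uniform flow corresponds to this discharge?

y_n = 0.564 m

Manning's equation rearranged: A R^(2/3) = nQ / (1·√S) = 0.016 × 1.04 / (√0.004292) = 0.254.
Trying y = 0.433 m: A R^(2/3) = 0.1255 — too small.
Trying y = 0.649 m: A R^(2/3) = 0.3693 — too large.
Trying y = 0.564 m: A R^(2/3) = 0.254 — ≈ 0.254.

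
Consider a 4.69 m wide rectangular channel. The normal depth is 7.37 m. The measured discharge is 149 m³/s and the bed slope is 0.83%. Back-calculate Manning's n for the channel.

n = 0.031

Flow area A = b·y = 4.69 × 7.37 = 34.57 m². Wetted perimeter P = b + 2y = 4.69 + 2×7.37 = 19.43 m.
Hydraulic radius R = A/P = 34.57/19.43 = 1.779 m.
Rearranging Manning's equation: n = (1/Q) A R^(2/3) S^(1/2) = (1/149) × 34.57 × 1.779^(2/3) × √0.0083 = 0.031.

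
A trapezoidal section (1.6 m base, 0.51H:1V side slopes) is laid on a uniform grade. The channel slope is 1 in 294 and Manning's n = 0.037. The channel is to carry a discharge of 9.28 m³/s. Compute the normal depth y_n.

Manning's equation rearranged: A R^(2/3) = nQ / (1·√S) = 0.037 × 9.28 / (√0.003401) = 5.887.
Trying y = 1.99 m: A R^(2/3) = 4.697 — low.
Trying y = 2.83 m: A R^(2/3) = 9.082 — high.
Trying y = 2.25 m: A R^(2/3) = 5.887 — ≈ 5.887.

y_n = 2.25 m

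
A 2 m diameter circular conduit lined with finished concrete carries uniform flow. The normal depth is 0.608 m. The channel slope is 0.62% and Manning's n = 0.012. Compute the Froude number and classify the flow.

supercritical

For a circular section of diameter D = 2 m at depth y = 0.608 m, the central angle is θ = 2 arccos(1 − 2y/D) = 2.336 rad. Then A = (D²/8)(θ − sin θ) = 0.8074 m² and P = Dθ/2 = 2.336 m.
Hydraulic radius R = A/P = 0.8074/2.336 = 0.3456 m.
V = (1/n) R^(2/3) √S = (1/0.012) × 0.3456^(2/3) × √0.0062 = 3.232 m/s. Hydraulic depth D_h = A/T = 0.8074/1.84 = 0.4388 m.
Froude number Fr = V/√(g·D_h) = 3.232/√(9.81×0.4388) = 1.56, which is greater than 1, so the flow is supercritical.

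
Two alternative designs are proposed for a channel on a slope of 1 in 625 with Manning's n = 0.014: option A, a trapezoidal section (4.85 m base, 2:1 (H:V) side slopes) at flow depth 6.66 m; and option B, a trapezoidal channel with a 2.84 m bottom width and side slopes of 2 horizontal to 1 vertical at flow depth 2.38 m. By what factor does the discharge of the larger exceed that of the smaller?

Channel A: With bottom width b = 4.85 m and side slope z = 2: A = (b + zy)y = (4.85 + 2×6.66)×6.66 = 121 m²; P = b + 2y√(1+z²) = 4.85 + 2×6.66×2.236 = 34.63 m. Hydraulic radius R = A/P = 121/34.63 = 3.494 m. Q_A = (1/0.014)·121·3.494^(2/3)·√0.0016 = 796.1 m³/s.
Channel B: With bottom width b = 2.84 m and side slope z = 2: A = (b + zy)y = (2.84 + 2×2.38)×2.38 = 18.09 m²; P = b + 2y√(1+z²) = 2.84 + 2×2.38×2.236 = 13.48 m. Hydraulic radius R = A/P = 18.09/13.48 = 1.341 m. Q_B = (1/0.014)·18.09·1.341^(2/3)·√0.0016 = 62.86 m³/s.
The larger discharge is 796.1 m³/s and the smaller is 62.86 m³/s; the ratio is 12.7.

12.7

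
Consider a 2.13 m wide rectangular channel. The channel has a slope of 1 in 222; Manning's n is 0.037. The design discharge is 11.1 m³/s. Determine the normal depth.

Manning's equation rearranged: A R^(2/3) = nQ / (1·√S) = 0.037 × 11.1 / (√0.004505) = 6.119.
At y = 2.7 m: A R^(2/3) = 4.805 — short.
At y = 4.24 m: A R^(2/3) = 8.111 — over.
At y = 3.32 m: A R^(2/3) = 6.126 — matches.

y_n = 3.32 m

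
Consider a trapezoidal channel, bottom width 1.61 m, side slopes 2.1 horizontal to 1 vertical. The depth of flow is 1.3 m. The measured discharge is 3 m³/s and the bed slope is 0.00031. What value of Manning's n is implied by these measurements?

With bottom width b = 1.61 m and side slope z = 2.1: A = (b + zy)y = (1.61 + 2.1×1.3)×1.3 = 5.642 m²; P = b + 2y√(1+z²) = 1.61 + 2×1.3×2.326 = 7.657 m.
Hydraulic radius R = A/P = 5.642/7.657 = 0.7368 m.
Rearranging Manning's equation: n = (1/Q) A R^(2/3) S^(1/2) = (1/3) × 5.642 × 0.7368^(2/3) × √0.00031 = 0.027.

n = 0.027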